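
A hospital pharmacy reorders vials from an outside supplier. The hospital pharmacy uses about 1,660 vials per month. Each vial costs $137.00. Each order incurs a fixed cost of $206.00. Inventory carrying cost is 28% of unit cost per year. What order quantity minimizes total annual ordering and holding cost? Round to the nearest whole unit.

Q* ≈ 463 vials

Annual demand D = 1,660 × 12 = 19,920.
Holding cost H = 0.28 × $137.00 = $38.3600 per unit per year.
EOQ = √(2DS / H) = √(2 × 19,920 × 206 / 38.36).
= √(8,207,040 / 38.36) = √213,947.8624 ≈ 462.545.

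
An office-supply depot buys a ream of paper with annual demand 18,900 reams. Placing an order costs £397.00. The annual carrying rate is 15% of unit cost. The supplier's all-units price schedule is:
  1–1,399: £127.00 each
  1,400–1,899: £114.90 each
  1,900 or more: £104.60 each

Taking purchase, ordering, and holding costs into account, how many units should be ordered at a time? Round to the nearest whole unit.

Q* ≈ 1,900 reams

Holding cost per unit per year at price C is H = 0.15·C.
Candidates are each tier's EOQ (if it falls in that tier) and each price-break quantity.
EOQ at £127.00 = 887.6 (feasible in tier 1): TC = 18,900×£127.00 + (18,900/887.6)×397 + (887.6/2)×0.15×£127.00 = £2,417,207.86.
EOQ at £114.90 = 933.1 < 1400, so use break Q=1400: TC = 18,900×£114.90 + (18,900/1400.0)×397 + (1400.0/2)×0.15×£114.90 = £2,189,034.00.
EOQ at £104.60 = 978.0 < 1900, so use break Q=1900: TC = 18,900×£104.60 + (18,900/1900.0)×397 + (1900.0/2)×0.15×£104.60 = £1,995,794.61.
Lowest total cost is £1,995,794.61 at Q = 1900.0.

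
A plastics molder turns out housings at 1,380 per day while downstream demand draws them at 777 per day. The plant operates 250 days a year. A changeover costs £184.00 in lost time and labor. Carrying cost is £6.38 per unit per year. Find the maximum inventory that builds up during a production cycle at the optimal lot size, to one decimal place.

Annual demand D = 777 × 250 = 194,250.
Production build-up factor (1 − d/p) = 1 − 777/1,380 = 0.4370.
Q* = √(2DS / (H(1 − d/p))) = √(2 × 194,250 × 184 / (6.38 × 0.4370)).
= √(71,484,000 / 2.7878) ≈ 5063.782.
Maximum inventory = Q*(1 − d/p) = 5063.782 × 0.4370 ≈ 2212.652.

I_max ≈ 2,212.7 housings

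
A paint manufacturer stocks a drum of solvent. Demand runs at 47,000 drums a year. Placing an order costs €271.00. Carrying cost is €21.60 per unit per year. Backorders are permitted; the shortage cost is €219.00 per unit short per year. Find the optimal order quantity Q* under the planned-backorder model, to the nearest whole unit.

Q* ≈ 1,138 drums

With planned backorders, Q* = √(2DS/H) · √((H+B)/B).
√(2DS/H) = √(2 × 47,000 × 271 / 21.6) = 1085.980.
√((H+B)/B) = √((21.6+219)/219) = 1.0482.
Q* ≈ 1138.276.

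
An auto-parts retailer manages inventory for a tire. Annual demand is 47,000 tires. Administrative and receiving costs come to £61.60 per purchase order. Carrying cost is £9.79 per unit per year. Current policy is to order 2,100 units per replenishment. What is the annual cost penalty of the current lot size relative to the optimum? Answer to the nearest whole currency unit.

Extra cost ≈ £4,129 per year

EOQ = √(2DS/H) = √(2 × 47,000 × 61.6 / 9.79) ≈ 769.06.
Cost at Q* = (D/Q*)S + (Q*/2)H = √(2DSH) ≈ £7,529.14.
Cost at Q = 2,100: (47,000/2,100)×61.6 + (2,100/2)×9.79 = £1,378.67 + £10,279.50 = £11,658.17.
Excess = £11,658.17 − £7,529.14 = £4,129.02.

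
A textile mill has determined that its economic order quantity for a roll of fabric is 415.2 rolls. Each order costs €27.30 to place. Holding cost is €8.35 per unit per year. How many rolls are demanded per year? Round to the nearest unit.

D ≈ 26,364 rolls per year

Invert the EOQ relation Q*² = 2DS/H.
From Q* = √(2DS/H): D = Q*²H / (2S) = 415.2² × 8.35 / (2 × 27.3) = 26363.831.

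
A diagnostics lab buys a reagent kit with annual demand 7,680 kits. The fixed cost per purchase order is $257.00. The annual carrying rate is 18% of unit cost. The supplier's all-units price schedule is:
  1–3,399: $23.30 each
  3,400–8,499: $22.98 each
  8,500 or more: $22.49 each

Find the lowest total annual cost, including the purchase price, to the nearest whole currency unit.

Holding cost per unit per year at price C is H = 0.18·C.
For each price level, check whether its EOQ is feasible; otherwise the best quantity at that price is the breakpoint.
EOQ at $23.30 = 970.2 (feasible in tier 1): TC = 7,680×$23.30 + (7,680/970.2)×257 + (970.2/2)×0.18×$23.30 = $183,012.89.
EOQ at $22.98 = 976.9 < 3400, so use break Q=3400: TC = 7,680×$22.98 + (7,680/3400.0)×257 + (3400.0/2)×0.18×$22.98 = $184,098.80.
EOQ at $22.49 = 987.5 < 8500, so use break Q=8500: TC = 7,680×$22.49 + (7,680/8500.0)×257 + (8500.0/2)×0.18×$22.49 = $190,160.26.
Lowest total cost among the candidates is at Q = 970.2.

TC* ≈ $183,013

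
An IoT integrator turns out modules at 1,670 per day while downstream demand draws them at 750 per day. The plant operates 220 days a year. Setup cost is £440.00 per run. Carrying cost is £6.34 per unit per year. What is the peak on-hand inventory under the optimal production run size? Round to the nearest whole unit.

I_max ≈ 3,552 modules

Annual demand D = 750 × 220 = 165,000.
Production build-up factor (1 − d/p) = 1 − 750/1,670 = 0.5509.
Q* = √(2DS / (H(1 − d/p))) = √(2 × 165,000 × 440 / (6.34 × 0.5509)).
= √(145,200,000 / 3.4927) ≈ 6447.673.
Maximum inventory = Q*(1 − d/p) = 6447.673 × 0.5509 ≈ 3552.011.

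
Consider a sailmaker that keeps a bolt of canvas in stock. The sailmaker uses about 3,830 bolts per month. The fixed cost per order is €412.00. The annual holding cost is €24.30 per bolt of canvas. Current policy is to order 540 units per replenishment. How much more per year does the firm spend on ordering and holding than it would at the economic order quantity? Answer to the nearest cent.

Annual demand D = 3,830 × 12 = 45,960.
EOQ = √(2DS/H) = √(2 × 45,960 × 412 / 24.3) ≈ 1248.39.
Cost at Q* = (D/Q*)S + (Q*/2)H = √(2DSH) ≈ €30,335.89.
Cost at Q = 540: (45,960/540)×412 + (540/2)×24.3 = €35,065.78 + €6,561.00 = €41,626.78.
Excess = €41,626.78 − €30,335.89 = €11,290.89.

Extra cost ≈ €11,290.89 per year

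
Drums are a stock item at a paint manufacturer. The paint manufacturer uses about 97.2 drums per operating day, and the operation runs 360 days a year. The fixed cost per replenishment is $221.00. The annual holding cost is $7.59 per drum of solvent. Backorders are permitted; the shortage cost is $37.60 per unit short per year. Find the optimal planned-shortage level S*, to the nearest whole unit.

Annual demand D = 97.2 × 360 = 34,992.
With planned backorders, Q* = √(2DS/H) · √((H+B)/B).
√(2DS/H) = √(2 × 34,992 × 221 / 7.59) = 1427.495.
√((H+B)/B) = √((7.59+37.6)/37.6) = 1.0963.
Q* ≈ 1564.955.
S* = Q* · H/(H+B) = 1564.955 × 7.59/45.19 ≈ 262.846.

S* ≈ 263 drums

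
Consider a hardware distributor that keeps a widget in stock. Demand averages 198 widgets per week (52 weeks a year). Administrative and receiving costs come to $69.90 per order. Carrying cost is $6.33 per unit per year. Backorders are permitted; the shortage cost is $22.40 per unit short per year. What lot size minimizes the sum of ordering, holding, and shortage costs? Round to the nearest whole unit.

Q* ≈ 540 widgets

Annual demand D = 198 × 52 = 10,296.
With planned backorders, Q* = √(2DS/H) · √((H+B)/B).
√(2DS/H) = √(2 × 10,296 × 69.9 / 6.33) = 476.855.
√((H+B)/B) = √((6.33+22.4)/22.4) = 1.1325.
Q* ≈ 540.045.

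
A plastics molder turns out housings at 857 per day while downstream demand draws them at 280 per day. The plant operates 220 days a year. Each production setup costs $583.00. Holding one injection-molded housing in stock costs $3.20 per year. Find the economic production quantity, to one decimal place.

Q* ≈ 5,773.9 housings

Annual demand D = 280 × 220 = 61,600.
Production build-up factor (1 − d/p) = 1 − 280/857 = 0.6733.
Q* = √(2DS / (H(1 − d/p))) = √(2 × 61,600 × 583 / (3.2 × 0.6733)).
= √(71,825,600 / 2.1545) ≈ 5773.872.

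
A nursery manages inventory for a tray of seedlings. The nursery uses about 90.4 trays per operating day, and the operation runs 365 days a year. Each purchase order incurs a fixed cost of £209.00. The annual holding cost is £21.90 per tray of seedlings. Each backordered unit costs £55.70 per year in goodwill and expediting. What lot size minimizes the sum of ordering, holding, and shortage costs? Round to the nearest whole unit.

Q* ≈ 937 trays

Annual demand D = 90.4 × 365 = 32,996.
With planned backorders, Q* = √(2DS/H) · √((H+B)/B).
√(2DS/H) = √(2 × 32,996 × 209 / 21.9) = 793.591.
√((H+B)/B) = √((21.9+55.7)/55.7) = 1.1803.
Q* ≈ 936.699.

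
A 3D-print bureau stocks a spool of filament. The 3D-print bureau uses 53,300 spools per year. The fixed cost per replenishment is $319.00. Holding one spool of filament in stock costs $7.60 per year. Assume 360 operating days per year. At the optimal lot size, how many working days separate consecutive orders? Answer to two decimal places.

The optimal lot size = √(2DS/H) = √(2 × 53,300 × 319 / 7.6) ≈ 2115.28.
Cycle time = Q*/D × 360 = 2115.28 / 53,300 × 360 ≈ 14.287 days.

T ≈ 14.29 days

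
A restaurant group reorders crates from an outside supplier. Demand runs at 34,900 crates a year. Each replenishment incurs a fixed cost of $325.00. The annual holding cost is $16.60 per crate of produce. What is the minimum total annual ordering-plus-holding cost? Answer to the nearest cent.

TC* ≈ $19,405.44

Q* = √(2DS/H) = √(2 × 34,900 × 325 / 16.6) ≈ 1169.00.
At the optimum the two cost components are equal, so total cost = 2·(Q*/2)H = Q*·H.
Minimum total = √(2DSH) = √(2 × 34,900 × 325 × 16.6) ≈ 19405.437.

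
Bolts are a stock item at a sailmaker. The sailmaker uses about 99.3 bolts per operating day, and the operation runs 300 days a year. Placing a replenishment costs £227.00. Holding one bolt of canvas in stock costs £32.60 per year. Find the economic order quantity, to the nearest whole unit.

Q* ≈ 644 bolts

Annual demand D = 99.3 × 300 = 29,790.
EOQ = √(2DS / H) = √(2 × 29,790 × 227 / 32.6).
= √(13,524,660 / 32.6) = √414,866.8712 ≈ 644.102.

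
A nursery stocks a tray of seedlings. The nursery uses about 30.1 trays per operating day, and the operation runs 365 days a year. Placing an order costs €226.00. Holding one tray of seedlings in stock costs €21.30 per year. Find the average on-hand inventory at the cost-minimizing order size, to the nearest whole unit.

Annual demand D = 30.1 × 365 = 10,986.5.
The optimal lot size = √(2DS/H) = √(2 × 10,986.5 × 226 / 21.3) ≈ 482.85.
Average inventory = Q*/2 ≈ 482.85 / 2 = 241.423.

Average inventory ≈ 241 trays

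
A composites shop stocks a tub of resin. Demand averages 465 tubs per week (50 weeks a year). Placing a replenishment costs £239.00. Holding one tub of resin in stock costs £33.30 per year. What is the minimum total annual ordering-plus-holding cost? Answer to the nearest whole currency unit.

Annual demand D = 465 × 50 = 23,250.
EOQ = √(2DS/H) = √(2 × 23,250 × 239 / 33.3) ≈ 577.70.
At Q*, ordering cost (D/Q*)S equals holding cost (Q*/2)H, each = √(DSH/2).
Minimum total = √(2DSH) = √(2 × 23,250 × 239 × 33.3) ≈ 19237.452.

TC* ≈ £19,237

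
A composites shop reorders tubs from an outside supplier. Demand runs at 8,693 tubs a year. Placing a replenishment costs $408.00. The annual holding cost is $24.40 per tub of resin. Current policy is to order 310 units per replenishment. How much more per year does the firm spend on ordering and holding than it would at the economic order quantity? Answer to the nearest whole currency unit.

Extra cost ≈ $2,067 per year

EOQ = √(2DS/H) = √(2 × 8,693 × 408 / 24.4) ≈ 539.18.
Cost at Q* = (D/Q*)S + (Q*/2)H = √(2DSH) ≈ $13,156.03.
Cost at Q = 310: (8,693/310)×408 + (310/2)×24.4 = $11,441.11 + $3,782.00 = $15,223.11.
Excess = $15,223.11 − $13,156.03 = $2,067.08.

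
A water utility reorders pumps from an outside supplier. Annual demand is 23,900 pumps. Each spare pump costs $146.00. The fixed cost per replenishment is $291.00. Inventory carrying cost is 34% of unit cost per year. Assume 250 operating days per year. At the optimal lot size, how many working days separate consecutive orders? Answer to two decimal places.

T ≈ 5.54 days

Holding cost H = 0.34 × $146.00 = $49.6400 per unit per year.
The optimal lot size = √(2DS/H) = √(2 × 23,900 × 291 / 49.64) ≈ 529.35.
Cycle time = Q*/D × 250 = 529.35 / 23,900 × 250 ≈ 5.537 days.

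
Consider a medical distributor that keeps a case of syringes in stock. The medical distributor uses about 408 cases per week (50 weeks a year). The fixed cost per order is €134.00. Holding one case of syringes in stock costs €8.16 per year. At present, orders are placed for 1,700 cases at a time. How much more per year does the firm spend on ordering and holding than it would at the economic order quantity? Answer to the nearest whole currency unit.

Annual demand D = 408 × 50 = 20,400.
EOQ = √(2DS/H) = √(2 × 20,400 × 134 / 8.16) ≈ 818.54.
Cost at Q* = (D/Q*)S + (Q*/2)H = √(2DSH) ≈ €6,679.25.
Cost at Q = 1,700: (20,400/1,700)×134 + (1,700/2)×8.16 = €1,608.00 + €6,936.00 = €8,544.00.
Excess = €8,544.00 − €6,679.25 = €1,864.75.

Extra cost ≈ €1,865 per year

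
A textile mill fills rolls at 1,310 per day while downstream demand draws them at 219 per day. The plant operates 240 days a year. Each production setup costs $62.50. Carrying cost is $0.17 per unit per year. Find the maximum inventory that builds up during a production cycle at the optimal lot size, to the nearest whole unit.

Annual demand D = 219 × 240 = 52,560.
Production build-up factor (1 − d/p) = 1 − 219/1,310 = 0.8328.
Q* = √(2DS / (H(1 − d/p))) = √(2 × 52,560 × 62.5 / (0.17 × 0.8328)).
= √(6,570,000 / 0.1416) ≈ 6812.108.
Maximum inventory = Q*(1 − d/p) = 6812.108 × 0.8328 ≈ 5673.290.

I_max ≈ 5,673 rolls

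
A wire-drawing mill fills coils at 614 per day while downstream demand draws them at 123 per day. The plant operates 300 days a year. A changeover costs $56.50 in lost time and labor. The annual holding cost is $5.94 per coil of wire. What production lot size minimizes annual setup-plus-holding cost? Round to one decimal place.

Q* ≈ 936.9 coils

Annual demand D = 123 × 300 = 36,900.
Production build-up factor (1 − d/p) = 1 − 123/614 = 0.7997.
Q* = √(2DS / (H(1 − d/p))) = √(2 × 36,900 × 56.5 / (5.94 × 0.7997)).
= √(4,169,700 / 4.7501) ≈ 936.920.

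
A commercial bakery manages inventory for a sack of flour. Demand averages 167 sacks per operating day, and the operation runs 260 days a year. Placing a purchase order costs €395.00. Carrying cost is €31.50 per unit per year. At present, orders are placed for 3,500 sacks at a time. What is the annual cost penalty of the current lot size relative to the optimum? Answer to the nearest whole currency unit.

Annual demand D = 167 × 260 = 43,420.
EOQ = √(2DS/H) = √(2 × 43,420 × 395 / 31.5) ≈ 1043.53.
Cost at Q* = (D/Q*)S + (Q*/2)H = √(2DSH) ≈ €32,871.06.
Cost at Q = 3,500: (43,420/3,500)×395 + (3,500/2)×31.5 = €4,900.26 + €55,125.00 = €60,025.26.
Excess = €60,025.26 − €32,871.06 = €27,154.20.

Extra cost ≈ €27,154 per year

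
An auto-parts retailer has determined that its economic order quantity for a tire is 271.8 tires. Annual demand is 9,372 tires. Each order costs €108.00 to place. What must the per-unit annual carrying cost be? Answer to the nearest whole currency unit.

H ≈ €27

The basic EOQ model gives Q* = √(2DS/H); rearrange for the unknown.
From Q* = √(2DS/H): H = 2DS / Q*² = 2 × 9,372 × 108 / 271.8² = 27.4023.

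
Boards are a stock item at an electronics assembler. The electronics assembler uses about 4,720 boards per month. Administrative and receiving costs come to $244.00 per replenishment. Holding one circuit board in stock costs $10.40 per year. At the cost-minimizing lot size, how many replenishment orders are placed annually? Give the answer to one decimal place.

N ≈ 34.7 orders per year

Annual demand D = 4,720 × 12 = 56,640.
The optimal lot size = √(2DS/H) = √(2 × 56,640 × 244 / 10.4) ≈ 1630.25.
Orders per year = D / Q* = 56,640 / 1630.25 ≈ 34.743.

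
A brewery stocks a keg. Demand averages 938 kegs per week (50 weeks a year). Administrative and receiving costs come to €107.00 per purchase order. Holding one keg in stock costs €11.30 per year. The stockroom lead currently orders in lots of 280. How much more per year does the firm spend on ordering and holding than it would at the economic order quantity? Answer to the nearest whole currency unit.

Extra cost ≈ €8,855 per year

Annual demand D = 938 × 50 = 46,900.
EOQ = √(2DS/H) = √(2 × 46,900 × 107 / 11.3) ≈ 942.44.
Cost at Q* = (D/Q*)S + (Q*/2)H = √(2DSH) ≈ €10,649.58.
Cost at Q = 280: (46,900/280)×107 + (280/2)×11.3 = €17,922.50 + €1,582.00 = €19,504.50.
Excess = €19,504.50 − €10,649.58 = €8,854.92.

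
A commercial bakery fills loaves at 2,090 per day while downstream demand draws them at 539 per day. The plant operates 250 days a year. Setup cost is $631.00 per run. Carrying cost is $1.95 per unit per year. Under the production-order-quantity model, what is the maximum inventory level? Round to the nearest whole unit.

I_max ≈ 8,045 loaves

Annual demand D = 539 × 250 = 134,750.
Production build-up factor (1 − d/p) = 1 − 539/2,090 = 0.7421.
Q* = √(2DS / (H(1 − d/p))) = √(2 × 134,750 × 631 / (1.95 × 0.7421)).
= √(170,054,500 / 1.4471) ≈ 10840.367.
Maximum inventory = Q*(1 − d/p) = 10840.367 × 0.7421 ≈ 8044.694.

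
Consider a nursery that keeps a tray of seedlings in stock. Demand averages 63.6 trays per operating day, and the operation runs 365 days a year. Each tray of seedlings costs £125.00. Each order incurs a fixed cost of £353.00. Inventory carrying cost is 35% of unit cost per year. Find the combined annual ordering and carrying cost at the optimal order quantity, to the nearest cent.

TC* ≈ £26,777.27

Annual demand D = 63.6 × 365 = 23,214.
Holding cost H = 0.35 × £125.00 = £43.7500 per unit per year.
Q* = √(2DS/H) = √(2 × 23,214 × 353 / 43.75) ≈ 612.05.
At the optimum the two cost components are equal, so total cost = 2·(Q*/2)H = Q*·H.
Minimum total = √(2DSH) = √(2 × 23,214 × 353 × 43.75) ≈ 26777.274.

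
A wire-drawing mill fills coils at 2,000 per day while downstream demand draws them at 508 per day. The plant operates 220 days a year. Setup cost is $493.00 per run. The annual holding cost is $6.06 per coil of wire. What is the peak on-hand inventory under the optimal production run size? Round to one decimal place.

I_max ≈ 3,683.1 coils

Annual demand D = 508 × 220 = 111,760.
Production build-up factor (1 − d/p) = 1 − 508/2,000 = 0.7460.
Q* = √(2DS / (H(1 − d/p))) = √(2 × 111,760 × 493 / (6.06 × 0.7460)).
= √(110,195,360 / 4.5208) ≈ 4937.146.
Maximum inventory = Q*(1 − d/p) = 4937.146 × 0.7460 ≈ 3683.111.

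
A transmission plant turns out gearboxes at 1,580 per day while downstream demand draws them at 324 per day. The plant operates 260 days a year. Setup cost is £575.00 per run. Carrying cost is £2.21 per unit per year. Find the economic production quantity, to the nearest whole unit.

Q* ≈ 7,426 gearboxes

Annual demand D = 324 × 260 = 84,240.
Production build-up factor (1 − d/p) = 1 − 324/1,580 = 0.7949.
Q* = √(2DS / (H(1 − d/p))) = √(2 × 84,240 × 575 / (2.21 × 0.7949)).
= √(96,876,000 / 1.7568) ≈ 7425.842.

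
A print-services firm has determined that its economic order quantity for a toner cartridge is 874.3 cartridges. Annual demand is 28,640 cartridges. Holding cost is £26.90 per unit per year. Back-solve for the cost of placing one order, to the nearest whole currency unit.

S ≈ £359

The basic EOQ model gives Q* = √(2DS/H); rearrange for the unknown.
From Q* = √(2DS/H): S = Q*²H / (2D) = 874.3² × 26.9 / (2 × 28,640) = 358.9800.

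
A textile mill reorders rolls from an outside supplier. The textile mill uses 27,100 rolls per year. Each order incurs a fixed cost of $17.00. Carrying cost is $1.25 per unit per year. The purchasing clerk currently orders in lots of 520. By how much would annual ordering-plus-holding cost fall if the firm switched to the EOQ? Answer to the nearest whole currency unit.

Extra cost ≈ $138 per year

EOQ = √(2DS/H) = √(2 × 27,100 × 17 / 1.25) ≈ 858.56.
Cost at Q* = (D/Q*)S + (Q*/2)H = √(2DSH) ≈ $1,073.20.
Cost at Q = 520: (27,100/520)×17 + (520/2)×1.25 = $885.96 + $325.00 = $1,210.96.
Excess = $1,210.96 − $1,073.20 = $137.77.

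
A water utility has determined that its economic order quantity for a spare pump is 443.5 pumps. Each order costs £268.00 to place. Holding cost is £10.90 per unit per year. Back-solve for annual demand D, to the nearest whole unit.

Squaring Q* = √(2DS/H) gives Q*² = 2DS/H.
From Q* = √(2DS/H): D = Q*²H / (2S) = 443.5² × 10.9 / (2 × 268) = 3999.898.

D ≈ 4,000 pumps per year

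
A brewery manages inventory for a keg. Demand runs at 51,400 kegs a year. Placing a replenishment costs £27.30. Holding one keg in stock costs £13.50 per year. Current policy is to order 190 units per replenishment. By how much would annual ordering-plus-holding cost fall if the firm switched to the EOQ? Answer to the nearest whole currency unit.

EOQ = √(2DS/H) = √(2 × 51,400 × 27.3 / 13.5) ≈ 455.94.
Cost at Q* = (D/Q*)S + (Q*/2)H = √(2DSH) ≈ £6,155.24.
Cost at Q = 190: (51,400/190)×27.3 + (190/2)×13.5 = £7,385.37 + £1,282.50 = £8,667.87.
Excess = £8,667.87 − £6,155.24 = £2,512.63.

Extra cost ≈ £2,513 per year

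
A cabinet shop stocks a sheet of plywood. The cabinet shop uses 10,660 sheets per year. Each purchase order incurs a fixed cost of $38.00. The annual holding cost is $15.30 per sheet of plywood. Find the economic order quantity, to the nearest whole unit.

EOQ = √(2DS / H) = √(2 × 10,660 × 38 / 15.3).
= √(810,160 / 15.3) = √52,951.634 ≈ 230.112.

Q* ≈ 230 sheets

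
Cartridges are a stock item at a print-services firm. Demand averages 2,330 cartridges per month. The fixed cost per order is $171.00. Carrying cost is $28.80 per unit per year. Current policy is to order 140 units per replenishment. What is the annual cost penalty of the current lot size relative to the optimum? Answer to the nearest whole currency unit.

Annual demand D = 2,330 × 12 = 27,960.
EOQ = √(2DS/H) = √(2 × 27,960 × 171 / 28.8) ≈ 576.22.
Cost at Q* = (D/Q*)S + (Q*/2)H = √(2DSH) ≈ $16,595.02.
Cost at Q = 140: (27,960/140)×171 + (140/2)×28.8 = $34,151.14 + $2,016.00 = $36,167.14.
Excess = $36,167.14 − $16,595.02 = $19,572.12.

Extra cost ≈ $19,572 per year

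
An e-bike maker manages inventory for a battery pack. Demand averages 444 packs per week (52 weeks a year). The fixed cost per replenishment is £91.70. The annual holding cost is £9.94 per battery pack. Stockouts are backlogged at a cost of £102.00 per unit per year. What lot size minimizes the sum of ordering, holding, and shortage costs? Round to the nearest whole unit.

Annual demand D = 444 × 52 = 23,088.
With planned backorders, Q* = √(2DS/H) · √((H+B)/B).
√(2DS/H) = √(2 × 23,088 × 91.7 / 9.94) = 652.679.
√((H+B)/B) = √((9.94+102)/102) = 1.0476.
Q* ≈ 683.742.

Q* ≈ 684 packs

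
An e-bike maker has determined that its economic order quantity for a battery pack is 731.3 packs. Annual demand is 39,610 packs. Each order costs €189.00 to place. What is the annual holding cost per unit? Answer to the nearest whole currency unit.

H ≈ €28

Squaring Q* = √(2DS/H) gives Q*² = 2DS/H.
From Q* = √(2DS/H): H = 2DS / Q*² = 2 × 39,610 × 189 / 731.3² = 27.9966.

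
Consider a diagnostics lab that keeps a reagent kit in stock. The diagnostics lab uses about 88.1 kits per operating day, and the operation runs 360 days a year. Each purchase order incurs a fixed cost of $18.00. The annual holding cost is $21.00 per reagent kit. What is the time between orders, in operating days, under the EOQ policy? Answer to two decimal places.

T ≈ 2.65 days

Annual demand D = 88.1 × 360 = 31,716.
The optimal lot size = √(2DS/H) = √(2 × 31,716 × 18 / 21) ≈ 233.17.
Cycle time = Q*/D × 360 = 233.17 / 31,716 × 360 ≈ 2.647 days.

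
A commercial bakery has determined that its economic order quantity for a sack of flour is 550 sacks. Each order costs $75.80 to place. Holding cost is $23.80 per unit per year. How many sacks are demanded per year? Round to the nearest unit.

The basic EOQ model gives Q* = √(2DS/H); rearrange for the unknown.
From Q* = √(2DS/H): D = Q*²H / (2S) = 550² × 23.8 / (2 × 75.8) = 47490.106.

D ≈ 47,490 sacks per year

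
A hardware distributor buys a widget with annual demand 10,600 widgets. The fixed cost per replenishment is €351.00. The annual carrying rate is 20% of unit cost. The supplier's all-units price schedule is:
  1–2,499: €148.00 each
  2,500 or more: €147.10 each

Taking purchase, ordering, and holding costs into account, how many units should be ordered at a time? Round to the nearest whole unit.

Q* ≈ 501 widgets

Holding cost per unit per year at price C is H = 0.20·C.
Candidates are each tier's EOQ (if it falls in that tier) and each price-break quantity.
EOQ at €148.00 = 501.4 (feasible in tier 1): TC = 10,600×€148.00 + (10,600/501.4)×351 + (501.4/2)×0.20×€148.00 = €1,583,641.14.
EOQ at €147.10 = 502.9 < 2500, so use break Q=2500: TC = 10,600×€147.10 + (10,600/2500.0)×351 + (2500.0/2)×0.20×€147.10 = €1,597,523.24.
Lowest total cost is €1,583,641.14 at Q = 501.4.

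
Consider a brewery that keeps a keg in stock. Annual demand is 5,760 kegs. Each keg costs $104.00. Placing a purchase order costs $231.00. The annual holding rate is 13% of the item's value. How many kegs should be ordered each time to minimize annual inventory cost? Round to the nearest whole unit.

Holding cost H = 0.13 × $104.00 = $13.5200 per unit per year.
EOQ = √(2DS / H) = √(2 × 5,760 × 231 / 13.52).
= √(2,661,120 / 13.52) = √196,828.4024 ≈ 443.653.

Q* ≈ 444 kegs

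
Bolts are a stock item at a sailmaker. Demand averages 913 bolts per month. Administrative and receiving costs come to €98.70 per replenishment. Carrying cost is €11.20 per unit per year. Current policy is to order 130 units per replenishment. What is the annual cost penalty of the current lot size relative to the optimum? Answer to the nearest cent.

Extra cost ≈ €4,124.51 per year

Annual demand D = 913 × 12 = 10,956.
EOQ = √(2DS/H) = √(2 × 10,956 × 98.7 / 11.2) ≈ 439.43.
Cost at Q* = (D/Q*)S + (Q*/2)H = √(2DSH) ≈ €4,921.63.
Cost at Q = 130: (10,956/130)×98.7 + (130/2)×11.2 = €8,318.13 + €728.00 = €9,046.13.
Excess = €9,046.13 − €4,921.63 = €4,124.51.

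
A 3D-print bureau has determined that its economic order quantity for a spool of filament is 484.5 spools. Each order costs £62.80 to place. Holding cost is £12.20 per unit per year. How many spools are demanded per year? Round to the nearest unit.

D ≈ 22,801 spools per year

Invert the EOQ relation Q*² = 2DS/H.
From Q* = √(2DS/H): D = Q*²H / (2S) = 484.5² × 12.2 / (2 × 62.8) = 22801.203.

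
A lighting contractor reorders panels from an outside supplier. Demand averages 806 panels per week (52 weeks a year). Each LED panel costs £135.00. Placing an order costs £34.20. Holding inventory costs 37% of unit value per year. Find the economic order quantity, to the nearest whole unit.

Q* ≈ 240 panels

Annual demand D = 806 × 52 = 41,912.
Holding cost H = 0.37 × £135.00 = £49.9500 per unit per year.
EOQ = √(2DS / H) = √(2 × 41,912 × 34.2 / 49.95).
= √(2,866,780.8 / 49.95) = √57,393.009 ≈ 239.568.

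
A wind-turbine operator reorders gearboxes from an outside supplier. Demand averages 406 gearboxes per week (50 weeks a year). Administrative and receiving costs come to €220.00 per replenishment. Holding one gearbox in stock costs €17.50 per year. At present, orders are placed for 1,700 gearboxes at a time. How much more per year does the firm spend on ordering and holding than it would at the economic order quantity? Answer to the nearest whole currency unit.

Annual demand D = 406 × 50 = 20,300.
EOQ = √(2DS/H) = √(2 × 20,300 × 220 / 17.5) ≈ 714.42.
Cost at Q* = (D/Q*)S + (Q*/2)H = √(2DSH) ≈ €12,502.40.
Cost at Q = 1,700: (20,300/1,700)×220 + (1,700/2)×17.5 = €2,627.06 + €14,875.00 = €17,502.06.
Excess = €17,502.06 − €12,502.40 = €4,999.66.

Extra cost ≈ €5,000 per year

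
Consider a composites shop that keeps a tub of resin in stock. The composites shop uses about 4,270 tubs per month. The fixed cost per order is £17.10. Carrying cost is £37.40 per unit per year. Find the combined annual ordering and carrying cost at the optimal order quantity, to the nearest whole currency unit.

Annual demand D = 4,270 × 12 = 51,240.
EOQ = √(2DS/H) = √(2 × 51,240 × 17.1 / 37.4) ≈ 216.46.
At Q*, ordering cost (D/Q*)S equals holding cost (Q*/2)H, each = √(DSH/2).
Minimum total = √(2DSH) = √(2 × 51,240 × 17.1 × 37.4) ≈ 8095.682.

TC* ≈ £8,096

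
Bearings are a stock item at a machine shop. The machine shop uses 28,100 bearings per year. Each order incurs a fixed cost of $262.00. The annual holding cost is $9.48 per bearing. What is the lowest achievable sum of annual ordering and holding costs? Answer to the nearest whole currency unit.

TC* ≈ $11,815

The optimal lot size = √(2DS/H) = √(2 × 28,100 × 262 / 9.48) ≈ 1246.28.
At the optimum the two cost components are equal, so total cost = 2·(Q*/2)H = Q*·H.
Minimum total = √(2DSH) = √(2 × 28,100 × 262 × 9.48) ≈ 11814.707.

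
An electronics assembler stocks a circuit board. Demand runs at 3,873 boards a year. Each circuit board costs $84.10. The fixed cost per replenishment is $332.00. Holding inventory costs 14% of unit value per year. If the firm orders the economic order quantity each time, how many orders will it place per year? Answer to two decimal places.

Holding cost H = 0.14 × $84.10 = $11.7740 per unit per year.
Q* = √(2DS/H) = √(2 × 3,873 × 332 / 11.774) ≈ 467.35.
Orders per year = D / Q* = 3,873 / 467.35 ≈ 8.287.

N ≈ 8.29 orders per year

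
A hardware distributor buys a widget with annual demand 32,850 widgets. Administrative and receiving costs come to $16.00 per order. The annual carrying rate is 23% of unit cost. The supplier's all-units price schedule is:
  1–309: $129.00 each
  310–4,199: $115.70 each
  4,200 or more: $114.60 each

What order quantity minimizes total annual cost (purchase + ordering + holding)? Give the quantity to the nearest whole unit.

Holding cost per unit per year at price C is H = 0.23·C.
For each price level, check whether its EOQ is feasible; otherwise the best quantity at that price is the breakpoint.
EOQ at $129.00 = 188.2 (feasible in tier 1): TC = 32,850×$129.00 + (32,850/188.2)×16 + (188.2/2)×0.23×$129.00 = $4,243,234.72.
EOQ at $115.70 = 198.8 < 310, so use break Q=310: TC = 32,850×$115.70 + (32,850/310.0)×16 + (310.0/2)×0.23×$115.70 = $3,806,565.19.
EOQ at $114.60 = 199.7 < 4200, so use break Q=4200: TC = 32,850×$114.60 + (32,850/4200.0)×16 + (4200.0/2)×0.23×$114.60 = $3,820,086.94.
Lowest total cost is $3,806,565.19 at Q = 310.0.

Q* ≈ 310 widgets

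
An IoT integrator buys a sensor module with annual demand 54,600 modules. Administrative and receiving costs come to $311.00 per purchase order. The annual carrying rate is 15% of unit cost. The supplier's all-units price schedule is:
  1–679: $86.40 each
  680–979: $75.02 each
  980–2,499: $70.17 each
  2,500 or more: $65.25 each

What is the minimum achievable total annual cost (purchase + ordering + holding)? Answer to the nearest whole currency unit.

TC* ≈ $3,581,677

Holding cost per unit per year at price C is H = 0.15·C.
Candidates are each tier's EOQ (if it falls in that tier) and each price-break quantity.
Tier 1 ($86.40): EOQ = 1618.8 exceeds tier's upper bound 679, so this tier is dominated.
Tier 2 ($75.02): EOQ = 1737.2 exceeds tier's upper bound 979, so this tier is dominated.
EOQ at $70.17 = 1796.3 (feasible in tier 3): TC = 54,600×$70.17 + (54,600/1796.3)×311 + (1796.3/2)×0.15×$70.17 = $3,850,188.58.
EOQ at $65.25 = 1862.8 < 2500, so use break Q=2500: TC = 54,600×$65.25 + (54,600/2500.0)×311 + (2500.0/2)×0.15×$65.25 = $3,581,676.62.
Lowest total cost among the candidates is at Q = 2500.0.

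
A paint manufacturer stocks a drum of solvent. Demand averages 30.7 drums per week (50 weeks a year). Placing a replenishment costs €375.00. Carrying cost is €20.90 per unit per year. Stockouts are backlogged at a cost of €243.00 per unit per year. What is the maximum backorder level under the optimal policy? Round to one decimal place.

S* ≈ 19.4 drums

Annual demand D = 30.7 × 50 = 1,535.
With planned backorders, Q* = √(2DS/H) · √((H+B)/B).
√(2DS/H) = √(2 × 1,535 × 375 / 20.9) = 234.699.
√((H+B)/B) = √((20.9+243)/243) = 1.0421.
Q* ≈ 244.584.
S* = Q* · H/(H+B) = 244.584 × 20.9/263.9 ≈ 19.370.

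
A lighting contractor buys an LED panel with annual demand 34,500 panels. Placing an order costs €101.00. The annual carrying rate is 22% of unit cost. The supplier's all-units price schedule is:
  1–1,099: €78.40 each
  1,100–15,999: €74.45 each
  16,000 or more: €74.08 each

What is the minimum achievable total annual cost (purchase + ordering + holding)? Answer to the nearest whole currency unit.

Holding cost per unit per year at price C is H = 0.22·C.
Candidates are each tier's EOQ (if it falls in that tier) and each price-break quantity.
EOQ at €78.40 = 635.6 (feasible in tier 1): TC = 34,500×€78.40 + (34,500/635.6)×101 + (635.6/2)×0.22×€78.40 = €2,715,763.64.
EOQ at €74.45 = 652.3 < 1100, so use break Q=1100: TC = 34,500×€74.45 + (34,500/1100.0)×101 + (1100.0/2)×0.22×€74.45 = €2,580,701.18.
EOQ at €74.08 = 653.9 < 16000, so use break Q=16000: TC = 34,500×€74.08 + (34,500/16000.0)×101 + (16000.0/2)×0.22×€74.08 = €2,686,358.58.
Lowest total cost among the candidates is at Q = 1100.0.

TC* ≈ €2,580,701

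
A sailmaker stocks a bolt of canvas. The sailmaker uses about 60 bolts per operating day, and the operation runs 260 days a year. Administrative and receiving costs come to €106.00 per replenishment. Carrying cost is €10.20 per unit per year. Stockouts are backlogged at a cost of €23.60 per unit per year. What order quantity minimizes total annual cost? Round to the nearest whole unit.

Q* ≈ 681 bolts

Annual demand D = 60 × 260 = 15,600.
With planned backorders, Q* = √(2DS/H) · √((H+B)/B).
√(2DS/H) = √(2 × 15,600 × 106 / 10.2) = 569.417.
√((H+B)/B) = √((10.2+23.6)/23.6) = 1.1967.
Q* ≈ 681.448.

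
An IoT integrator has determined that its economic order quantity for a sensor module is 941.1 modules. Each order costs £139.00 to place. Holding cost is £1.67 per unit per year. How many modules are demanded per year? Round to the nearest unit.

D ≈ 5,320 modules per year

Squaring Q* = √(2DS/H) gives Q*² = 2DS/H.
From Q* = √(2DS/H): D = Q*²H / (2S) = 941.1² × 1.67 / (2 × 139) = 5320.387.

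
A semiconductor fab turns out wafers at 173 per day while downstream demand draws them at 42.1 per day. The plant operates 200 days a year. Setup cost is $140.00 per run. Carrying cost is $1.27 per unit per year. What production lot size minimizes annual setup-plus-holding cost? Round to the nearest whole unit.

Q* ≈ 1,566 wafers

Annual demand D = 42.1 × 200 = 8,420.
Production build-up factor (1 − d/p) = 1 − 42.1/173 = 0.7566.
Q* = √(2DS / (H(1 − d/p))) = √(2 × 8,420 × 140 / (1.27 × 0.7566)).
= √(2,357,600 / 0.9609) ≈ 1566.341.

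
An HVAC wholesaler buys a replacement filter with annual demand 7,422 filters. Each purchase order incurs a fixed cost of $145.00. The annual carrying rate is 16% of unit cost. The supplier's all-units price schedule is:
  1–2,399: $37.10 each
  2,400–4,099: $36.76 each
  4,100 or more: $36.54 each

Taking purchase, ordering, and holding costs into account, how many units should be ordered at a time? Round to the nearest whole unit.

Holding cost per unit per year at price C is H = 0.16·C.
Candidates are each tier's EOQ (if it falls in that tier) and each price-break quantity.
EOQ at $37.10 = 602.2 (feasible in tier 1): TC = 7,422×$37.10 + (7,422/602.2)×145 + (602.2/2)×0.16×$37.10 = $278,930.63.
EOQ at $36.76 = 604.9 < 2400, so use break Q=2400: TC = 7,422×$36.76 + (7,422/2400.0)×145 + (2400.0/2)×0.16×$36.76 = $280,339.05.
EOQ at $36.54 = 606.8 < 4100, so use break Q=4100: TC = 7,422×$36.54 + (7,422/4100.0)×145 + (4100.0/2)×0.16×$36.54 = $283,447.49.
Lowest total cost is $278,930.63 at Q = 602.2.

Q* ≈ 602 filters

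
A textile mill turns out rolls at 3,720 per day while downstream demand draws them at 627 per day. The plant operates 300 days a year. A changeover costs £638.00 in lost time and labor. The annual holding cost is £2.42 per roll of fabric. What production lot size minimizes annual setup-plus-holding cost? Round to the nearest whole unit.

Annual demand D = 627 × 300 = 188,100.
Production build-up factor (1 − d/p) = 1 − 627/3,720 = 0.8315.
Q* = √(2DS / (H(1 − d/p))) = √(2 × 188,100 × 638 / (2.42 × 0.8315)).
= √(240,015,600 / 2.0121) ≈ 10921.783.

Q* ≈ 10,922 rolls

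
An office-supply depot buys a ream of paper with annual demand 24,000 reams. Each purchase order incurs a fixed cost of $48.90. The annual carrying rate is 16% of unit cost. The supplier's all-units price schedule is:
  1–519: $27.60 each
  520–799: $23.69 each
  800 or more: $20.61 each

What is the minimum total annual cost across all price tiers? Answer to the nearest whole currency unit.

Holding cost per unit per year at price C is H = 0.16·C.
Evaluate total cost at each tier's feasible EOQ or, if the EOQ is below the tier, at the tier's minimum quantity.
Tier 1 ($27.60): EOQ = 729.1 exceeds tier's upper bound 519, so this tier is dominated.
EOQ at $23.69 = 786.9 (feasible in tier 2): TC = 24,000×$23.69 + (24,000/786.9)×48.9 + (786.9/2)×0.16×$23.69 = $571,542.75.
EOQ at $20.61 = 843.7 (feasible in tier 3): TC = 24,000×$20.61 + (24,000/843.7)×48.9 + (843.7/2)×0.16×$20.61 = $497,422.11.
Lowest total cost among the candidates is at Q = 843.7.

TC* ≈ $497,422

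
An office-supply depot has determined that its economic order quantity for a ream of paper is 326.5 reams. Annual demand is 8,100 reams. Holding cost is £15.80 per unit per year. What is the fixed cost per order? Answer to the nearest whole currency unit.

S ≈ £104

Squaring Q* = √(2DS/H) gives Q*² = 2DS/H.
From Q* = √(2DS/H): S = Q*²H / (2D) = 326.5² × 15.8 / (2 × 8,100) = 103.9701.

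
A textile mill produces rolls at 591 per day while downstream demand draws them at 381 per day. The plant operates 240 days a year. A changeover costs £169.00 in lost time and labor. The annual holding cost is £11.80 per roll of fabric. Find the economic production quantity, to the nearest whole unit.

Q* ≈ 2,715 rolls

Annual demand D = 381 × 240 = 91,440.
Production build-up factor (1 − d/p) = 1 − 381/591 = 0.3553.
Q* = √(2DS / (H(1 − d/p))) = √(2 × 91,440 × 169 / (11.8 × 0.3553)).
= √(30,906,720 / 4.1929) ≈ 2714.998.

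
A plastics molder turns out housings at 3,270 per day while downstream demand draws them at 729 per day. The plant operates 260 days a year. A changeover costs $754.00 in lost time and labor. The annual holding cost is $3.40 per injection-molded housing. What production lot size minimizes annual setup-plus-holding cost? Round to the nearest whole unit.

Annual demand D = 729 × 260 = 189,540.
Production build-up factor (1 − d/p) = 1 − 729/3,270 = 0.7771.
Q* = √(2DS / (H(1 − d/p))) = √(2 × 189,540 × 754 / (3.4 × 0.7771)).
= √(285,826,320 / 2.642) ≈ 10401.194.

Q* ≈ 10,401 housings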